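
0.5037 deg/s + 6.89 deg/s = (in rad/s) 0.129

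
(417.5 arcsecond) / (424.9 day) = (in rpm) 5.265e-10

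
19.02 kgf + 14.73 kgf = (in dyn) 3.31e+07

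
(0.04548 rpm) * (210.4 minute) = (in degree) 3445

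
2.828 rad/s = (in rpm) 27.01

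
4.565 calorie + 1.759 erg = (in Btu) 0.0181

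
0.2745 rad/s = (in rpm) 2.621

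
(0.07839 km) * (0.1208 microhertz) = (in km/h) 3.409e-05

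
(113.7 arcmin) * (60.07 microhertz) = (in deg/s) 0.0001138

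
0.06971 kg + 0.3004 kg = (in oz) 13.06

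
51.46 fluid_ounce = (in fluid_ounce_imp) 53.56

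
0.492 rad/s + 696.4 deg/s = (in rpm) 120.8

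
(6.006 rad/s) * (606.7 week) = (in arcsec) 4.546e+14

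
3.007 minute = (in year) 5.721e-06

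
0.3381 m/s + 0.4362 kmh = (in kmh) 1.653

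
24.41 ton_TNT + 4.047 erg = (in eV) 6.375e+29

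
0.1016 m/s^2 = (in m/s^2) 0.1016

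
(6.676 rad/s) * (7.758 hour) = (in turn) 2.967e+04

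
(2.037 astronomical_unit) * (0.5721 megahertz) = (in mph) 3.9e+17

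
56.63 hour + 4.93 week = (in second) 3.186e+06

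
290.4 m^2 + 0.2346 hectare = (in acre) 0.6515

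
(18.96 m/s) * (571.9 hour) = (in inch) 1.537e+09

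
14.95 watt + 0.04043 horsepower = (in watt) 45.1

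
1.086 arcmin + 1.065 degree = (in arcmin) 64.99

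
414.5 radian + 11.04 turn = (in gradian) 3.08e+04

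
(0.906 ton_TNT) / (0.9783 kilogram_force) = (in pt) 1.12e+12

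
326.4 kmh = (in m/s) 90.67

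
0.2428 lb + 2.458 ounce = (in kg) 0.1798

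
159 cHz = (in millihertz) 1590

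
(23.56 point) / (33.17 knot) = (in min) 8.118e-06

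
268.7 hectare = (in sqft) 2.892e+07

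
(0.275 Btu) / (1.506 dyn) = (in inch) 7.585e+08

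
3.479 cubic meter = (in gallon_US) 919.1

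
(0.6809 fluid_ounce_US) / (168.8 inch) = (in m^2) 4.697e-06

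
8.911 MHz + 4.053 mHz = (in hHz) 8.911e+04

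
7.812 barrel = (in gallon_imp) 273.2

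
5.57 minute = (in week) 0.0005526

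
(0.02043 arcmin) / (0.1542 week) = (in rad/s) 6.372e-11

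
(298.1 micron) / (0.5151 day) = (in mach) 1.967e-11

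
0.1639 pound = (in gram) 74.34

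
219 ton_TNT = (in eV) 5.719e+30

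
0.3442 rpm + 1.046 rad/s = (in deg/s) 62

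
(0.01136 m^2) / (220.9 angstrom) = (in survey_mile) 319.5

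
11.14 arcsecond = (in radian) 5.401e-05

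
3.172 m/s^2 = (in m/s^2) 3.172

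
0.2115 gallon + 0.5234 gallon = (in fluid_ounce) 94.07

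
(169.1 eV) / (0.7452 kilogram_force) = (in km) 3.707e-21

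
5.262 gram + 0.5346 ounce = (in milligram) 2.042e+04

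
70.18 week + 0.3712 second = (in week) 70.18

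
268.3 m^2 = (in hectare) 0.02683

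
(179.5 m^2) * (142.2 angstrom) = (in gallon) 0.0006743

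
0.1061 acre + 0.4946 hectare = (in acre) 1.328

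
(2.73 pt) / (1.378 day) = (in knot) 1.572e-08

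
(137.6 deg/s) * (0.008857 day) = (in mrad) 1.838e+06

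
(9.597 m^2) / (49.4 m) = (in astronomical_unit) 1.299e-12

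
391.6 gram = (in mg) 3.916e+05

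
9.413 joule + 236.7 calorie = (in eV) 6.24e+21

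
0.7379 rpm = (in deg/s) 4.427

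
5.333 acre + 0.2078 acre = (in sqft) 2.414e+05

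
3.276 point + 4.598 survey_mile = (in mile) 4.598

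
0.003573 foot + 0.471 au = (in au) 0.471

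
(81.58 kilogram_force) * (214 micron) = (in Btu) 0.0001623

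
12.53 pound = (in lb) 12.53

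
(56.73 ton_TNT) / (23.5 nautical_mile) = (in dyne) 5.454e+11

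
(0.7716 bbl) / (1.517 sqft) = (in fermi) 8.704e+14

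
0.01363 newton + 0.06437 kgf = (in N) 0.6449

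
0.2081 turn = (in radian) 1.308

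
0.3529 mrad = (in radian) 0.0003529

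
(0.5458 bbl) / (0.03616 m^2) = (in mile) 0.001491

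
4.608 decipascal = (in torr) 0.003456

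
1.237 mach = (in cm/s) 4.212e+04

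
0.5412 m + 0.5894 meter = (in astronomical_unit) 7.558e-12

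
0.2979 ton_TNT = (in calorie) 2.979e+08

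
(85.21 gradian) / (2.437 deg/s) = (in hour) 0.008741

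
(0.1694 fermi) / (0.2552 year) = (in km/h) 7.578e-23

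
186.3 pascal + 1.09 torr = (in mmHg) 2.487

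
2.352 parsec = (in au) 4.851e+05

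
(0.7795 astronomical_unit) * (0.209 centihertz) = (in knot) 4.738e+08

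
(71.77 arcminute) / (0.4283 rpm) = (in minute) 0.007758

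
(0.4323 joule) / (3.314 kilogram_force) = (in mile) 8.265e-06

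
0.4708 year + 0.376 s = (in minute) 2.475e+05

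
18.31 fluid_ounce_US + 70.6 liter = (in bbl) 0.4475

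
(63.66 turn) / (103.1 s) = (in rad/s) 3.88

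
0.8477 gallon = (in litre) 3.209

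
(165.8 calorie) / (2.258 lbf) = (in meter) 69.07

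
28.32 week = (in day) 198.2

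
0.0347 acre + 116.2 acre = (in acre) 116.2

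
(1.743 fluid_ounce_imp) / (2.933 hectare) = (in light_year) 1.785e-25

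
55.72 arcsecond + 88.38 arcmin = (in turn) 0.004135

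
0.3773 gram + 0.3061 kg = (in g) 306.5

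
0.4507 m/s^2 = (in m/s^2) 0.4507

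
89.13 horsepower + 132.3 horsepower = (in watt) 1.651e+05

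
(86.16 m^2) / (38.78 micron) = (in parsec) 7.2e-11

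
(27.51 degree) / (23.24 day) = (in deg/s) 1.37e-05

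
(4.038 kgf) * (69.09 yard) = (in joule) 2502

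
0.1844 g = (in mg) 184.4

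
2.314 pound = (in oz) 37.02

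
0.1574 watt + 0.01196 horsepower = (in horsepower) 0.01217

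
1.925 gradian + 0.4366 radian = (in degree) 26.75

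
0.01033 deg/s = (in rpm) 0.001722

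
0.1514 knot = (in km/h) 0.2804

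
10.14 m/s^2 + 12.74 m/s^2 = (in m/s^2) 22.88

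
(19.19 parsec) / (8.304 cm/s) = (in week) 1.179e+13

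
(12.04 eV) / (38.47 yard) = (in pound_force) 1.233e-20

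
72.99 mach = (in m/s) 2.485e+04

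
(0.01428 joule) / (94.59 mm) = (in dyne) 1.51e+04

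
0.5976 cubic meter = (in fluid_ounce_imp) 2.103e+04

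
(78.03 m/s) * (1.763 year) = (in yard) 4.744e+09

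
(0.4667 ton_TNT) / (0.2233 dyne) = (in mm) 8.745e+17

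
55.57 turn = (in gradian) 2.223e+04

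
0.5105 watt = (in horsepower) 0.0006846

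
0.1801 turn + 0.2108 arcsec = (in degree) 64.84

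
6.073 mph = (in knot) 5.277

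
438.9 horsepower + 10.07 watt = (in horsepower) 438.9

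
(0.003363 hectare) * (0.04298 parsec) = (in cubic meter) 4.46e+16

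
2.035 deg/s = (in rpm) 0.3392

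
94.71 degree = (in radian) 1.653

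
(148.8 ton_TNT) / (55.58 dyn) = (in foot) 3.675e+15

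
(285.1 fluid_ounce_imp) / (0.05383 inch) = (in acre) 0.001464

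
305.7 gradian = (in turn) 0.7643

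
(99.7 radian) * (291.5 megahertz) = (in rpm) 2.775e+11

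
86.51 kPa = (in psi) 12.55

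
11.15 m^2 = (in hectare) 0.001115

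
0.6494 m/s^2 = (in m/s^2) 0.6494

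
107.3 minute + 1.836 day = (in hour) 45.85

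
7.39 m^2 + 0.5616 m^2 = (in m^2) 7.952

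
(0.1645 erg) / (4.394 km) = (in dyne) 3.744e-07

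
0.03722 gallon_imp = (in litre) 0.1692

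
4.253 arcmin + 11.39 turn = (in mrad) 7.157e+04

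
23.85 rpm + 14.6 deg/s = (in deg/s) 157.7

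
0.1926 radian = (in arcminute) 662.1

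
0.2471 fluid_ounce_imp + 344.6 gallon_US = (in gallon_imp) 286.9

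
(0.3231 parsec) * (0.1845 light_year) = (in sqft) 1.873e+32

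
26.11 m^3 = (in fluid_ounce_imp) 9.189e+05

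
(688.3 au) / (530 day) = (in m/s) 2.249e+06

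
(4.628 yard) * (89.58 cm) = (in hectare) 0.0003791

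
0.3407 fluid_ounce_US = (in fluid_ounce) 0.3407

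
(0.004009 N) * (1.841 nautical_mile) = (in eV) 8.531e+19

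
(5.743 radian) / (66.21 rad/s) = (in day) 1.004e-06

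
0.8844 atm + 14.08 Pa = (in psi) 13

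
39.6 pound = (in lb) 39.6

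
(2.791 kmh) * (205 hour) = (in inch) 2.253e+07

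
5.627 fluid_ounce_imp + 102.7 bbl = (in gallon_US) 4313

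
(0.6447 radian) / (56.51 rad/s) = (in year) 3.618e-10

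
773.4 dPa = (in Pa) 77.34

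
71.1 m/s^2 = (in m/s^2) 71.1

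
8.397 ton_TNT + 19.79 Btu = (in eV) 2.193e+29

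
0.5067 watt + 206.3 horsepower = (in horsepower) 206.3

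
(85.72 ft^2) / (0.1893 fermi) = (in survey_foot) 1.38e+17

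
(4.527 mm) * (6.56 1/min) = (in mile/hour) 0.001107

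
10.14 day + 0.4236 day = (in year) 0.02894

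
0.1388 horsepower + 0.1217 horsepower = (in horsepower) 0.2605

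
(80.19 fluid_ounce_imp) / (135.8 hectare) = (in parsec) 5.437e-26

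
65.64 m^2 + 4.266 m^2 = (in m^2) 69.91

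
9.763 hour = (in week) 0.05811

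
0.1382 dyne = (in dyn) 0.1382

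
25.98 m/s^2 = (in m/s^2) 25.98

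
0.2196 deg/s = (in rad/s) 0.003833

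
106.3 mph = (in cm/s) 4752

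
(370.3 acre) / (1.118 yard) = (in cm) 1.466e+08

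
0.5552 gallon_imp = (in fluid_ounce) 85.35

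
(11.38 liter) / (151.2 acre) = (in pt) 5.272e-05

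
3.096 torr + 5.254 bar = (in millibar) 5258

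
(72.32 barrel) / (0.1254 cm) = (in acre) 2.266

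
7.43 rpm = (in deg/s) 44.58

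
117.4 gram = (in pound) 0.2588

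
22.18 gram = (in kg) 0.02218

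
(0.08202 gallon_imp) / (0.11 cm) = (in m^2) 0.339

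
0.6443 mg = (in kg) 6.443e-07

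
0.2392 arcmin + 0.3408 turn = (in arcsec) 4.417e+05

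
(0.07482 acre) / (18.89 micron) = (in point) 4.544e+10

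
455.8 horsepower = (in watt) 3.399e+05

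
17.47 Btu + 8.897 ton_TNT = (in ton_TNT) 8.897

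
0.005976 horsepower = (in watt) 4.456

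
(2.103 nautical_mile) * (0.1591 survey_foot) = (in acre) 0.04667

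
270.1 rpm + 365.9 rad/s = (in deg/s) 2.259e+04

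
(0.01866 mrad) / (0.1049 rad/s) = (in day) 2.059e-09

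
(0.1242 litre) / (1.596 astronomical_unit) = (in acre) 1.285e-19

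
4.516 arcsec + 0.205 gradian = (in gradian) 0.2064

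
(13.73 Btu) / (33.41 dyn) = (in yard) 4.742e+07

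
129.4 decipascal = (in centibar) 0.01294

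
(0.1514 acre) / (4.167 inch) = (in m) 5789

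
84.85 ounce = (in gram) 2405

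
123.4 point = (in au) 2.91e-13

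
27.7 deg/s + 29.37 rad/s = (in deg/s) 1710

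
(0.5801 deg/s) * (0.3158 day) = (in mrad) 2.763e+05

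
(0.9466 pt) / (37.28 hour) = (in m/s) 2.488e-09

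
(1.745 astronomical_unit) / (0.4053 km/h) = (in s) 2.319e+12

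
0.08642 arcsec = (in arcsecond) 0.08642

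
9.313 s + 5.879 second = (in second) 15.19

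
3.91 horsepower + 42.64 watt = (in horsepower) 3.967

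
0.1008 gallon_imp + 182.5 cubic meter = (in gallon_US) 4.821e+04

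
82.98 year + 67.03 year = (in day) 5.475e+04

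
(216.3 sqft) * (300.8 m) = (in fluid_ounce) 2.044e+08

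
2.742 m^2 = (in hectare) 0.0002742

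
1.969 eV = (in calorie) 7.54e-20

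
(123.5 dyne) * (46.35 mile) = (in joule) 92.12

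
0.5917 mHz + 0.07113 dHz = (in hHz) 7.705e-05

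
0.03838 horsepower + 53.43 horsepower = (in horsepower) 53.47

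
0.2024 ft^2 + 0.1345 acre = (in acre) 0.1345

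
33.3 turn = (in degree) 1.199e+04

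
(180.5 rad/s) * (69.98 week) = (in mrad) 7.639e+12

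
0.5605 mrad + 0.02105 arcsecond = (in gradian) 0.03569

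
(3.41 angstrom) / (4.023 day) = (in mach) 2.881e-18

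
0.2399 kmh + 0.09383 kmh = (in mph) 0.2074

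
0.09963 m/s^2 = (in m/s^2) 0.09963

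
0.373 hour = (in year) 4.258e-05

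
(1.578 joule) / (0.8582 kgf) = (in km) 0.0001875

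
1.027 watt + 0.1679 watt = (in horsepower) 0.001602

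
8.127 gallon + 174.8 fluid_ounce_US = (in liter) 35.93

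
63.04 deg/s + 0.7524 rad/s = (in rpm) 17.69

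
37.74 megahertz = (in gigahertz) 0.03774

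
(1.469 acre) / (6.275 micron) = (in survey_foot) 3.108e+09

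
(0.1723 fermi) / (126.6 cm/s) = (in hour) 3.78e-20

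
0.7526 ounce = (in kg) 0.02134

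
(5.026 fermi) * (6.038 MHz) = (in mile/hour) 6.788e-08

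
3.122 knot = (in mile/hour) 3.593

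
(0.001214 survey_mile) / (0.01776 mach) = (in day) 3.739e-06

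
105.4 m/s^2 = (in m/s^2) 105.4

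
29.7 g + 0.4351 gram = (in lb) 0.06644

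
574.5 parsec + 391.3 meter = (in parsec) 574.5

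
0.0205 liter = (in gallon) 0.005416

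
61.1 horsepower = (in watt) 4.556e+04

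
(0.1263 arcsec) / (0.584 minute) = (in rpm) 1.669e-07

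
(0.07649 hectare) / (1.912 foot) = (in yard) 1435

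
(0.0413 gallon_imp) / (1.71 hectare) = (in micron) 0.01098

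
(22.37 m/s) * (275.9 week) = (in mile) 2.319e+06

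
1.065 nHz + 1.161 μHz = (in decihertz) 1.162e-05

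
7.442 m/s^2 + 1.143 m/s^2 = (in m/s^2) 8.585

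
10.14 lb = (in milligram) 4.599e+06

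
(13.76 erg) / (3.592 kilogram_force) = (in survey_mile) 2.427e-11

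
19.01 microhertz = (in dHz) 0.0001901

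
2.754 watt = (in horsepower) 0.003693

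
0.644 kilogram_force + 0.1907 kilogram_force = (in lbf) 1.84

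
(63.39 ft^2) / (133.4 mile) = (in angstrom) 2.743e+05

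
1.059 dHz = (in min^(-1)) 6.354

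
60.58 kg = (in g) 6.058e+04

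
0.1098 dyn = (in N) 1.098e-06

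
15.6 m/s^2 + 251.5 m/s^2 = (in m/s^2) 267.1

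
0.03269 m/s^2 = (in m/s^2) 0.03269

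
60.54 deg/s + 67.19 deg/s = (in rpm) 21.29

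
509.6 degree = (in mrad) 8894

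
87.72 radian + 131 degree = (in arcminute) 3.094e+05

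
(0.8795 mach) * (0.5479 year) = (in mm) 5.174e+12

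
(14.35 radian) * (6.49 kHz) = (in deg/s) 5.336e+06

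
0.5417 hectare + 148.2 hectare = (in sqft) 1.601e+07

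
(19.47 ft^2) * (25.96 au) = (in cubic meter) 7.025e+12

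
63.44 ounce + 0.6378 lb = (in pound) 4.603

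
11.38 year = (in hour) 9.969e+04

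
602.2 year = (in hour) 5.275e+06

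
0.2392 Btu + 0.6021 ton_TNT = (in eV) 1.572e+28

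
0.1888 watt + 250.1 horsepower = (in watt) 1.865e+05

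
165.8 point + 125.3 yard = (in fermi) 1.146e+17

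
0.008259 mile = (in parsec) 4.308e-16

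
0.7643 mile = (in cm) 1.23e+05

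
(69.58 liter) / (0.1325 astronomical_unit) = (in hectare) 3.51e-16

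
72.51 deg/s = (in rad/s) 1.266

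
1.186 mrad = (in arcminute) 4.077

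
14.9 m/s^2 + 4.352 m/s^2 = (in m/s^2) 19.25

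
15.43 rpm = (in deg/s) 92.58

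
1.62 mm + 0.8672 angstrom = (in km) 1.62e-06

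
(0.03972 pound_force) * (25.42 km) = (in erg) 4.491e+10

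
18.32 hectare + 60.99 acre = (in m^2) 4.3e+05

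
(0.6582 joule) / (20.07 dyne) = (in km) 3.28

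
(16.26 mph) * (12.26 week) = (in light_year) 5.697e-09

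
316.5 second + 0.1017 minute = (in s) 322.6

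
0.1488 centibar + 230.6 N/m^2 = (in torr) 2.846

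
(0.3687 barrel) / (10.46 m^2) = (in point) 15.89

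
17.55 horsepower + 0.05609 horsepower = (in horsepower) 17.61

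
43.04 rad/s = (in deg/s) 2466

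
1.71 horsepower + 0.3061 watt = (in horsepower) 1.71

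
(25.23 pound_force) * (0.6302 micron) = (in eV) 4.414e+14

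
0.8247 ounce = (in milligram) 2.338e+04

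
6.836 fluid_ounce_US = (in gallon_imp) 0.04447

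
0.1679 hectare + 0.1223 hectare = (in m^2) 2902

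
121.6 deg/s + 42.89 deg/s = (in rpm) 27.41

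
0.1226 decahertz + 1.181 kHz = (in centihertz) 1.182e+05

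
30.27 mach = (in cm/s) 1.031e+06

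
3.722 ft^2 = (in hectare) 3.458e-05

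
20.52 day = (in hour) 492.5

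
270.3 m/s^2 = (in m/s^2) 270.3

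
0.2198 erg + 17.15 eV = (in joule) 2.198e-08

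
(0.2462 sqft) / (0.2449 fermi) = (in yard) 1.021e+14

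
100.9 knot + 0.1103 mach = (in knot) 173.9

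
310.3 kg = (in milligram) 3.103e+08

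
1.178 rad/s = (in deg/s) 67.49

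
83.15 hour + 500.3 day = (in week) 71.97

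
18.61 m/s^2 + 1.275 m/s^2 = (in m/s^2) 19.88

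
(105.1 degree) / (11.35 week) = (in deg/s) 1.531e-05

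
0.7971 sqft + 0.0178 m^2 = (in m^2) 0.09185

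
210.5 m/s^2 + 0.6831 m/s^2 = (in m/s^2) 211.2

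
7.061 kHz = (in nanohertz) 7.061e+12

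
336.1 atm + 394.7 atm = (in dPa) 7.405e+08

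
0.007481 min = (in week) 7.422e-07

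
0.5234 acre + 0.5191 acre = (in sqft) 4.541e+04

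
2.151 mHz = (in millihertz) 2.151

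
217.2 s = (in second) 217.2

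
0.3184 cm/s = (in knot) 0.006189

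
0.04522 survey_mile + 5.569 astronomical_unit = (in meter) 8.331e+11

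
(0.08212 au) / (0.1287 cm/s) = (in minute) 1.591e+11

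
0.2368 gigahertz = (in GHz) 0.2368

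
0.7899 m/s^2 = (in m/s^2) 0.7899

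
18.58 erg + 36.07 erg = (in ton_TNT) 1.306e-15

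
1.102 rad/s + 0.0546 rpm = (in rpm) 10.58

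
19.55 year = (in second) 6.165e+08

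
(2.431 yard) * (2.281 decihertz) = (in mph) 1.134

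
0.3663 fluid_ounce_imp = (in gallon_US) 0.002749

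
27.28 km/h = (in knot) 14.73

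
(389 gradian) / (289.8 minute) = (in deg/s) 0.02013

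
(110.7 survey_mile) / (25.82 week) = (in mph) 0.02552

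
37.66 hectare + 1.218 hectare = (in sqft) 4.185e+06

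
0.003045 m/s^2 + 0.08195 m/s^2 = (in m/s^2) 0.085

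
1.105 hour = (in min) 66.3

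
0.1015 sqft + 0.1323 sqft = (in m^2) 0.02172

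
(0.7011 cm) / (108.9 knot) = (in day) 1.448e-09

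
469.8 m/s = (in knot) 913.2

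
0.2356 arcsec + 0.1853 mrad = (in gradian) 0.01187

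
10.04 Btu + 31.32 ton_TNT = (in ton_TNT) 31.32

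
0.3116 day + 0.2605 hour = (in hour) 7.739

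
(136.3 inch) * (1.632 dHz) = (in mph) 1.264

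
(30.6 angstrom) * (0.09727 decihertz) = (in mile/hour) 6.658e-11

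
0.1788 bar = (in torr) 134.1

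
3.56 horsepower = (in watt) 2655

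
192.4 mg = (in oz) 0.006787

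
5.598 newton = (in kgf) 0.5708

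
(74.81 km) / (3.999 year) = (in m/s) 0.0005932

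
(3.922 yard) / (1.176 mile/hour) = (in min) 0.1137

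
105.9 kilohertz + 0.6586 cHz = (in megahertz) 0.1059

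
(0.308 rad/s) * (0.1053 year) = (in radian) 1.023e+06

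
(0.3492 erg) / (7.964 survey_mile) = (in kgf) 2.778e-13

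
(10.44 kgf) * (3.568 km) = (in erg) 3.653e+12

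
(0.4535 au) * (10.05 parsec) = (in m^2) 2.104e+28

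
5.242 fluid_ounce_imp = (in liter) 0.1489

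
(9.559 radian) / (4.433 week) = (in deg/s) 0.0002043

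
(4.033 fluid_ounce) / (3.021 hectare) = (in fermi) 3.948e+06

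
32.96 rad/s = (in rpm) 314.7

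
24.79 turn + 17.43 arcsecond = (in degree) 8924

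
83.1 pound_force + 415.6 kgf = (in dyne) 4.445e+08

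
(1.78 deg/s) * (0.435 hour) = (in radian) 48.65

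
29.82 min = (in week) 0.002958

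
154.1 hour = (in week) 0.9173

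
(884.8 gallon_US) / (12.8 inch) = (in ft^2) 110.9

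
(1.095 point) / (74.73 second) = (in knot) 1.005e-05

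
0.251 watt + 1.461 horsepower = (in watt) 1090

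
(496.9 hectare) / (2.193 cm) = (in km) 2.266e+05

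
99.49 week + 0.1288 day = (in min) 1.003e+06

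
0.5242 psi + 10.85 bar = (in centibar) 1089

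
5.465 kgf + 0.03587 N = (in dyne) 5.363e+06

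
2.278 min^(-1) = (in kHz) 3.797e-05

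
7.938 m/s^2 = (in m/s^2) 7.938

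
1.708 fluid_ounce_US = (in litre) 0.05051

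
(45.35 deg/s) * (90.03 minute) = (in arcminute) 1.47e+07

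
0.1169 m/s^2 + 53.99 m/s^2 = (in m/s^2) 54.11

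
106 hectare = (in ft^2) 1.141e+07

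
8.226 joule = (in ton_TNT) 1.966e-09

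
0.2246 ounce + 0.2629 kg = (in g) 269.3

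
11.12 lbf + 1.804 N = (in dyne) 5.127e+06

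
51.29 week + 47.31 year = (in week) 2518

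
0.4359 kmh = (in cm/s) 12.11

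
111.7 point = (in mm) 39.41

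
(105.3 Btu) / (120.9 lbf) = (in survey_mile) 0.1284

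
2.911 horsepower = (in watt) 2171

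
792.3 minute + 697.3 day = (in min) 1.005e+06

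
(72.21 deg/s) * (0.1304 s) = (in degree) 9.416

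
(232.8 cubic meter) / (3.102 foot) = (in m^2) 246.2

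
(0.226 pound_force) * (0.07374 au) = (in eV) 6.922e+28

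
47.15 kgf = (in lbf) 103.9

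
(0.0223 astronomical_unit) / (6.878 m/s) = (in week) 802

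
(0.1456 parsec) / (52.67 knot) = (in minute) 2.763e+12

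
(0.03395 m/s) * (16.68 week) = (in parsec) 1.11e-11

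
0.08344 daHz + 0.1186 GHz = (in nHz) 1.186e+17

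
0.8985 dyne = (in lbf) 2.02e-06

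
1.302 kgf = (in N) 12.77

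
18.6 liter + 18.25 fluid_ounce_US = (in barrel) 0.1204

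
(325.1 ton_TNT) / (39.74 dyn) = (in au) 2.288e+04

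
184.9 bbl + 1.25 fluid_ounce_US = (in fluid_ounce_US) 9.94e+05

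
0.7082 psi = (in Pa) 4883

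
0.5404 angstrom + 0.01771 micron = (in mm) 1.776e-05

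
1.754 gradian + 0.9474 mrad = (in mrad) 28.5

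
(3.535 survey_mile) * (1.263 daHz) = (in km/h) 2.587e+05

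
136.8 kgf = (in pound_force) 301.6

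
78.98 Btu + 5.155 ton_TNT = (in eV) 1.346e+29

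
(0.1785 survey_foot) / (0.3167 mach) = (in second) 0.0005045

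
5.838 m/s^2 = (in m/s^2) 5.838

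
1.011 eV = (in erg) 1.62e-12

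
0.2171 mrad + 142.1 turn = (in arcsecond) 1.842e+08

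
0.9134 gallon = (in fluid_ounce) 116.9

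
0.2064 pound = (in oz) 3.302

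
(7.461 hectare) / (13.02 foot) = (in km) 18.8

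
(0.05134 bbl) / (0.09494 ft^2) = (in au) 6.186e-12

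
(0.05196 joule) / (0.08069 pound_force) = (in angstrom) 1.448e+09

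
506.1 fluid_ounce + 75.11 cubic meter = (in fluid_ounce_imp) 2.644e+06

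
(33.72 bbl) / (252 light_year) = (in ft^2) 2.42e-17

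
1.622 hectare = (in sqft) 1.746e+05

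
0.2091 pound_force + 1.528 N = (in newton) 2.458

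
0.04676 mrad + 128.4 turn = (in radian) 806.8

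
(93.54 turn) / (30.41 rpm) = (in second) 184.6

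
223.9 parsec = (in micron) 6.909e+24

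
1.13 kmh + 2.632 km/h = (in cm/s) 104.5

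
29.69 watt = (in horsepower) 0.03981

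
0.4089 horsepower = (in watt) 304.9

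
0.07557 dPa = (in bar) 7.557e-08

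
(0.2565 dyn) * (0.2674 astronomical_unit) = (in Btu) 97.25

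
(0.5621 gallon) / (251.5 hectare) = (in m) 8.46e-10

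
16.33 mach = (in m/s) 5560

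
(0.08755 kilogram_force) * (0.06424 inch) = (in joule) 0.001401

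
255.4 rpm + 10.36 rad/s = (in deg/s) 2126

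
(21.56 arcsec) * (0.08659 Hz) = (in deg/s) 0.0005186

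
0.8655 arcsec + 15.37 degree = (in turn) 0.0427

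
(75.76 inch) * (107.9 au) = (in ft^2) 3.343e+14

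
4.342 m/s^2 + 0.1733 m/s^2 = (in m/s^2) 4.515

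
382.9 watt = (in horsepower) 0.5135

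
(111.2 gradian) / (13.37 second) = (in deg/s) 7.485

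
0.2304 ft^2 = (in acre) 5.289e-06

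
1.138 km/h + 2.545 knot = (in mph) 3.636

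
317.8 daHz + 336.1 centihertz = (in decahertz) 318.1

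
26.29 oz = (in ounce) 26.29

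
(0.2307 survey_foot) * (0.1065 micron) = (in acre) 1.851e-12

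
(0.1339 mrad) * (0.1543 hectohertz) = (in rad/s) 0.002066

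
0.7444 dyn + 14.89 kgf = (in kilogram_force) 14.89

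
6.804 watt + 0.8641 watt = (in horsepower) 0.01028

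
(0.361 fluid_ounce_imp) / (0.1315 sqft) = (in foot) 0.002755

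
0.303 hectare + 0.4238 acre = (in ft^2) 5.108e+04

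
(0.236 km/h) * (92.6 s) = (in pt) 1.721e+04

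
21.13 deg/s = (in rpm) 3.522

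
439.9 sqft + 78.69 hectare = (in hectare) 78.69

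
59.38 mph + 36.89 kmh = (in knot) 71.52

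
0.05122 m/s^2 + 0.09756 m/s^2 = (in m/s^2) 0.1488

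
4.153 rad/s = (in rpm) 39.66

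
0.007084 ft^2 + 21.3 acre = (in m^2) 8.62e+04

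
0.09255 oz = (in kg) 0.002624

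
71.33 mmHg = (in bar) 0.0951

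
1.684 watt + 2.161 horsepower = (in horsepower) 2.163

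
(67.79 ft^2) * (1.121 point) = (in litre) 2.491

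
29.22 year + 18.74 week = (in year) 29.58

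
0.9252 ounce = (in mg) 2.623e+04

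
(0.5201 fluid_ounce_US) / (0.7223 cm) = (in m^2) 0.002129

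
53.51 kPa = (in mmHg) 401.4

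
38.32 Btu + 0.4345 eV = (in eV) 2.523e+23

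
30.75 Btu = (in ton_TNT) 7.754e-06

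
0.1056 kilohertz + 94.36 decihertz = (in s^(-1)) 115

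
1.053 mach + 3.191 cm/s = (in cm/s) 3.586e+04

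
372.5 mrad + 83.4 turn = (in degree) 3.005e+04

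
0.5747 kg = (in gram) 574.7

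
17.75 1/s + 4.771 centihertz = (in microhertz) 1.78e+07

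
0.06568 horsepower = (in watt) 48.98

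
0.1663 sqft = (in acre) 3.818e-06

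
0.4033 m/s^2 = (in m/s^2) 0.4033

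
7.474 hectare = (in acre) 18.47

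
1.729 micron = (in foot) 5.673e-06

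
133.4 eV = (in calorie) 5.108e-18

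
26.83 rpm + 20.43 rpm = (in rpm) 47.26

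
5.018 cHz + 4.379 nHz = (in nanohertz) 5.018e+07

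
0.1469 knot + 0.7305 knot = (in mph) 1.01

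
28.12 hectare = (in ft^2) 3.027e+06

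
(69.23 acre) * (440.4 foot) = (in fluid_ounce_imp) 1.324e+12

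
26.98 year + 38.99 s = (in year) 26.98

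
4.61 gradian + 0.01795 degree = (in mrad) 72.73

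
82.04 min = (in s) 4922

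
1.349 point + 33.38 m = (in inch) 1314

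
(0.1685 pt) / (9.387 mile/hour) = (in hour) 3.935e-09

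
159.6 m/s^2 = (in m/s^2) 159.6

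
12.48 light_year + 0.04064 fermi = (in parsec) 3.826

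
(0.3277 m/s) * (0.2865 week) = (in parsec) 1.84e-12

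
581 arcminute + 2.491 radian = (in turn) 0.4234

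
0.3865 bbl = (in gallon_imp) 13.52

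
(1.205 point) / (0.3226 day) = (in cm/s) 1.525e-06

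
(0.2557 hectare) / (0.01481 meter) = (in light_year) 1.825e-11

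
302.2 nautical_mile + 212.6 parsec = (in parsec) 212.6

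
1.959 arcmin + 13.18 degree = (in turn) 0.0367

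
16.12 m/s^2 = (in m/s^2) 16.12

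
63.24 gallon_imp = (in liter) 287.5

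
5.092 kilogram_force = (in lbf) 11.23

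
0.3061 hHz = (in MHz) 3.061e-05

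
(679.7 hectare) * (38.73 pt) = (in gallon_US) 2.453e+07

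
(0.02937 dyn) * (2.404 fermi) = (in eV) 0.004407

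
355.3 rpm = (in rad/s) 37.21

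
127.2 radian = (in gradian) 8098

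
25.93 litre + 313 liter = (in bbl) 2.132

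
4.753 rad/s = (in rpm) 45.39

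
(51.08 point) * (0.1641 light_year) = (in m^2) 2.798e+13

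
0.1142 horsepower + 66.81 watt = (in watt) 152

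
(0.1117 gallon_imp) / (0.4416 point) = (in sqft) 35.09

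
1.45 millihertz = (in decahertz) 0.000145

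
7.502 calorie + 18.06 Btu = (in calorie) 4562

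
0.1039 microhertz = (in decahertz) 1.039e-08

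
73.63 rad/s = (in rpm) 703.1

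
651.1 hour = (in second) 2.344e+06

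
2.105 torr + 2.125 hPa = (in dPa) 4931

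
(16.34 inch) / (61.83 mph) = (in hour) 4.171e-06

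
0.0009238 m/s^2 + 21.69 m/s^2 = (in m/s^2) 21.69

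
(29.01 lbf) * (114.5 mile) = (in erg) 2.378e+14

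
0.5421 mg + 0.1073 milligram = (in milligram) 0.6494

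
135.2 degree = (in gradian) 150.2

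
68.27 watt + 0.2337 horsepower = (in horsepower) 0.3253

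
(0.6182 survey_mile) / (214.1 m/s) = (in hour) 0.001291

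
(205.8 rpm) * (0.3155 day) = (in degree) 3.366e+07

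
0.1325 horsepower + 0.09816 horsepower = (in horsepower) 0.2307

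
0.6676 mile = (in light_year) 1.136e-13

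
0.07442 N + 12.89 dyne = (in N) 0.07455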